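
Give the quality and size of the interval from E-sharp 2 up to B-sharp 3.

E to B spans five letter names (E-F-G-A-B), plus an octave, so the interval is some kind of twelfth.
The perfect twelfth spans 19 semitones, and E#2 to B#3 is exactly 19 semitones — so this is a perfect twelfth.
(Equivalently, a compound perfect fifth: a perfect fifth plus an octave.)

perfect twelfth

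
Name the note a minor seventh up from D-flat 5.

C-flat 6

The seventh takes the letter from D up to C.
A minor seventh spans 10 semitones, so from Db5 the target pitch is Cb6.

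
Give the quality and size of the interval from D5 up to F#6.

M10

D to F spans three letter names (D-E-F), plus an octave — that makes it a tenth of some quality.
The major tenth spans 16 semitones, and D5 to F#6 is exactly 16 semitones — so this is a major tenth.
(Equivalently, a compound major third: a major third plus an octave.)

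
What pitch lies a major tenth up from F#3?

The tenth's letter: F up three letter names plus an octave → A.
A major tenth is 16 semitones; 16 semitones up from F#3 gives A#4.

A#4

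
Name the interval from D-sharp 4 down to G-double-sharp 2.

diminished 12th

Descending from D#4 to G##2 is the same interval as ascending G##2 to D#4.
G to D spans five letter names (G-A-B-C-D), plus an octave — that makes it a twelfth of some quality.
A perfect twelfth would be 19 semitones; G##2 to D#4 is 18, one semitone narrower, so the interval is diminished.
(Equivalently, a compound diminished fifth: a diminished fifth plus an octave.)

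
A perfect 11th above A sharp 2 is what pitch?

D sharp 4

Counting four letter names plus an octave up from A lands on D.
Moving 17 semitones up from A#2 (the size of a perfect eleventh) reaches D#4.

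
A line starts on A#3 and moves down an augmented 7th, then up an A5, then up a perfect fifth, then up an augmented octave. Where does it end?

Down an augmented seventh from A#3: Bb2 (12 semitones down).
Bb2 up an augmented fifth → F#3 (8 semitones).
F#3 up a perfect fifth → C#4 (7 semitones).
Up an augmented octave from C#4: C##5 (13 semitones up).

C##5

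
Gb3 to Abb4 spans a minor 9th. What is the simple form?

Subtracting seven from the interval number removes an octave: 9 − 7 = 2.
So a minor ninth is an octave plus a minor second. The quality is unchanged.

m2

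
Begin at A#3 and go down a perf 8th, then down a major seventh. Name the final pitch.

B1

A perfect octave down from A#3 is A#2.
A#2 down a major seventh → B1 (11 semitones).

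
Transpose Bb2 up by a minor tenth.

Db4

Three letters up from B (plus an octave) reaches D.
A minor tenth spans 15 semitones, so from Bb2 the target pitch is Db4.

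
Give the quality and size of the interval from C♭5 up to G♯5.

AA5

C to G spans five letter names (C-D-E-F-G): a fifth.
Cb5 to G#5 spans 9 semitones — two semitones wider than the perfect fifth (7) — giving a doubly augmented fifth.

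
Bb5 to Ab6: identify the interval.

minor seventh

B to A spans seven letter names (B-C-D-E-F-G-A) — that makes it a seventh of some quality.
At 10 semitones, Bb5→Ab6 falls one short of a major seventh: minor.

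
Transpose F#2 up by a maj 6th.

The sixth takes the letter from F up to D.
A major sixth is 9 semitones; 9 semitones up from F#2 gives D#3.

D#3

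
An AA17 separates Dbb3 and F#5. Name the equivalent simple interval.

doubly augmented 3rd

Each octave removed subtracts seven from the number: 17 − 14 = 3.
So a doubly augmented seventeenth is 2 octaves plus a doubly augmented third. The quality is unchanged.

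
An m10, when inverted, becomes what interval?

First reduce the compound minor tenth to its simple form, a minor third.
Inverted interval numbers add to nine, so a third pairs with a sixth (3 + 6 = 9).
And minor becomes major under inversion, so we get a major sixth.

major sixth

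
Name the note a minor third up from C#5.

E5

Three letter names up from C: E.
A minor third spans 3 semitones, so from C#5 the target pitch is E5.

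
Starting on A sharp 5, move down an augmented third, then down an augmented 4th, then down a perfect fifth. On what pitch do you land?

Down an augmented third from A#5: F5 (5 semitones down).
Down an augmented fourth from F5: Cb5 (6 semitones down).
Cb5 down a perfect fifth → Fb4 (7 semitones).

F flat 4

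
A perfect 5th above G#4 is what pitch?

D#5

Five letter names up from G: D.
A perfect fifth spans 7 semitones, so from G#4 the target pitch is D#5.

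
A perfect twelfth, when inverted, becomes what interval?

First reduce the compound perfect twelfth to its simple form, a perfect fifth.
The rule of nine gives the new number: 9 − 5 = 4, so a fifth becomes a fourth.
The quality also flips — perfect stays perfect — giving a perfect fourth.

perfect 4th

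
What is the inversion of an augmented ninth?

diminished seventh

First reduce the compound augmented ninth to its simple form, an augmented second.
Inverted interval numbers add to nine, so a second pairs with a seventh (2 + 7 = 9).
And augmented becomes diminished under inversion, so we get a diminished seventh.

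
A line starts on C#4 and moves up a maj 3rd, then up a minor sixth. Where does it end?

C#4 up a major third → E#4 (4 semitones).
E#4 up a minor sixth → C#5 (8 semitones).

C#5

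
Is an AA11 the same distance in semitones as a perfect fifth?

No

19 semitones (doubly augmented eleventh) vs 7 semitones (perfect fifth): not equal.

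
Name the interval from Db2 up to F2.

major third

D to F spans three letter names (D-E-F), so the interval is some kind of third.
Db2 to F2 is 4 semitones, matching the major third exactly, so the quality is major.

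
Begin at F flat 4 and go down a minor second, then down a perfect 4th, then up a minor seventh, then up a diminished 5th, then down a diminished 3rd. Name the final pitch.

Down a minor second from Fb4: Eb4 (1 semitone down).
Down a perfect fourth from Eb4: Bb3 (5 semitones down).
Up a minor seventh from Bb3: Ab4 (10 semitones up).
Ab4 up a diminished fifth → Ebb5 (6 semitones).
Down a diminished third from Ebb5: C5 (2 semitones down).

C 5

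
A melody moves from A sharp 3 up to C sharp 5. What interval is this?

m10

A to C spans three letter names (A-B-C), plus an octave: a tenth.
At 15 semitones, A#3→C#5 falls one short of a major tenth: minor.
(Equivalently, a compound minor third: a minor third plus an octave.)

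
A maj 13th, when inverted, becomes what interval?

m3

First reduce the compound major thirteenth to its simple form, a major sixth.
Inverted interval numbers add to nine, so a sixth pairs with a third (6 + 3 = 9).
And major becomes minor under inversion, so we get a minor third.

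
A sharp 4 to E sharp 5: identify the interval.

A to E spans five letter names (A-B-C-D-E), so the interval is some kind of fifth.
A#4 to E#5 is 7 semitones, matching the perfect fifth exactly, so the quality is perfect.

perfect fifth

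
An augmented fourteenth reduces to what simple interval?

Subtracting seven from the interval number removes an octave: 14 − 7 = 7.
So an augmented fourteenth is an octave plus an augmented seventh. The quality is unchanged.

A7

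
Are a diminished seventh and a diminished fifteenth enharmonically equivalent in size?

No

A diminished seventh spans 9 semitones; a diminished fifteenth spans 23 semitones. They differ by 14.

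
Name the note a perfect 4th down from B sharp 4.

Counting four letter names down from B lands on F.
A perfect fourth is 5 semitones; 5 semitones down from B#4 gives F##4.

F double-sharp 4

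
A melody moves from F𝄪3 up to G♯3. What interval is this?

minor 2nd

F to G spans two letter names (F-G), so the interval is some kind of second.
F##3 to G#3 is 1 semitone, a half step short of the major second (2), so this is minor.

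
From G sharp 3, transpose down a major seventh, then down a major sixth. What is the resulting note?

A major seventh down from G#3 is A2.
Down a major sixth from A2: C2 (9 semitones down).

C 2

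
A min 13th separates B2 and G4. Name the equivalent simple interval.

Take out an octave (7 from the number): 13 − 7 = 6.
So a minor thirteenth is an octave plus a minor sixth. The quality is unchanged.

m6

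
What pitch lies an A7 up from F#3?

E##4

The seventh takes the letter from F up to E.
Moving 12 semitones up from F#3 (the size of an augmented seventh) reaches E##4.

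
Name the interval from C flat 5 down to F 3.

diminished 12th

Descending from Cb5 to F3 is the same interval as ascending F3 to Cb5.
F to C spans five letter names (F-G-A-B-C), plus an octave, so the interval is some kind of twelfth.
F3 to Cb5 spans 18 semitones — one semitone narrower than the perfect twelfth (19) — giving a diminished twelfth.
(Equivalently, a compound diminished fifth: a diminished fifth plus an octave.)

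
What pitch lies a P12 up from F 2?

Five letters up from F (plus an octave) reaches C.
A perfect twelfth spans 19 semitones, so from F2 the target pitch is C4.

C 4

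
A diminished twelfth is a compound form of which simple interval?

d5

Take out an octave (7 from the number): 12 − 7 = 5.
Quality carries through unchanged, so the simple form is a diminished fifth.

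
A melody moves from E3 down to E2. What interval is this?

perfect 8th

Descending from E3 to E2 is the same interval as ascending E2 to E3.
E to E is the same letter name, plus an octave — that makes it an octave of some quality.
The perfect octave spans 12 semitones, and E2 to E3 is exactly 12 semitones — so this is a perfect octave.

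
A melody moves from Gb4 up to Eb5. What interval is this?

major sixth

G to E spans six letter names (G-A-B-C-D-E) — that makes it a sixth of some quality.
The major sixth spans 9 semitones, and Gb4 to Eb5 is exactly 9 semitones — so this is a major sixth.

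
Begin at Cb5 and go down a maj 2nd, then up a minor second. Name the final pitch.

Cb5 down a major second → Bbb4 (2 semitones).
Bbb4 up a minor second → Cbb5 (1 semitone).

Cbb5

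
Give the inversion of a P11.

perfect 5th

First reduce the compound perfect eleventh to its simple form, a perfect fourth.
Interval numbers invert to sum to nine: 4 + 5 = 9, so a fourth inverts to a fifth.
Quality inverts too: perfect stays perfect. That makes the inversion a perfect fifth.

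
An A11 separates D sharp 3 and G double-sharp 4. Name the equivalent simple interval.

Subtracting seven from the interval number removes an octave: 11 − 7 = 4.
Quality carries through unchanged, so the simple form is an augmented fourth.

augmented 4th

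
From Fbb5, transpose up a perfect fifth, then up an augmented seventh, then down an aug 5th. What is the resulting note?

Ebb6

Fbb5 up a perfect fifth → Cbb6 (7 semitones).
An augmented seventh up from Cbb6 is Bb6.
An augmented fifth down from Bb6 is Ebb6.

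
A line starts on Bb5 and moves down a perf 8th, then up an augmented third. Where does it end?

D#5

A perfect octave down from Bb5 is Bb4.
Bb4 up an augmented third → D#5 (5 semitones).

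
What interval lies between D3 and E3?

D to E spans two letter names (D-E): a second.
D3 to E3 is 2 semitones, matching the major second exactly, so the quality is major.

M2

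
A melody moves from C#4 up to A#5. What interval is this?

major 13th

C to A spans six letter names (C-D-E-F-G-A), plus an octave — that makes it a thirteenth of some quality.
The major thirteenth spans 21 semitones, and C#4 to A#5 is exactly 21 semitones — so this is a major thirteenth.
(Equivalently, a compound major sixth: a major sixth plus an octave.)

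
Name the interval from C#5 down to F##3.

Descending from C#5 to F##3 is the same interval as ascending F##3 to C#5.
F to C spans five letter names (F-G-A-B-C), plus an octave, so the interval is some kind of twelfth.
A perfect twelfth would be 19 semitones; F##3 to C#5 is 18, one semitone narrower, so the interval is diminished.
(Equivalently, a compound diminished fifth: a diminished fifth plus an octave.)

d12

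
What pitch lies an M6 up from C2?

A2

Counting six letter names up from C lands on A.
Moving 9 semitones up from C2 (the size of a major sixth) reaches A2.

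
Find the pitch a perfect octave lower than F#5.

F#4

The letter stays F (same as the start), shifted an octave down.
A perfect octave spans 12 semitones, so from F#5 the target pitch is F#4.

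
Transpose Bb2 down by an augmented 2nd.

Abb2

The second takes the letter from B down to A.
Moving 3 semitones down from Bb2 (the size of an augmented second) reaches Abb2.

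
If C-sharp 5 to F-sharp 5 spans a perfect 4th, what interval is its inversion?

P5

The rule of nine gives the new number: 9 − 4 = 5, so a fourth becomes a fifth.
The quality also flips — perfect stays perfect — giving a perfect fifth.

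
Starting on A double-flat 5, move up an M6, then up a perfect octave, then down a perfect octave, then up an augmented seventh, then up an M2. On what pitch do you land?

F sharp 7

A major sixth up from Abb5 is Fb6.
A perfect octave up from Fb6 is Fb7.
A perfect octave down from Fb7 is Fb6.
An augmented seventh up from Fb6 is E7.
E7 up a major second → F#7 (2 semitones).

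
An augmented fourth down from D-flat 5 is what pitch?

Counting four letter names down from D lands on A.
An augmented fourth is 6 semitones; 6 semitones down from Db5 gives Abb4.

A-double-flat 4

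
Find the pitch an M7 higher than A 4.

The seventh takes the letter from A up to G.
Moving 11 semitones up from A4 (the size of a major seventh) reaches G#5.

G sharp 5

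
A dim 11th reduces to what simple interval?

Each octave removed subtracts seven from the number: 11 − 7 = 4.
That makes a diminished eleventh a compound diminished fourth — an octave plus a diminished fourth.

diminished 4th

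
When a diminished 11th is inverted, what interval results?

augmented fifth

First reduce the compound diminished eleventh to its simple form, a diminished fourth.
The rule of nine gives the new number: 9 − 4 = 5, so a fourth becomes a fifth.
Quality inverts too: diminished becomes augmented. That makes the inversion an augmented fifth.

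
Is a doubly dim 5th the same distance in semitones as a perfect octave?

A doubly diminished fifth spans 5 semitones; a perfect octave spans 12 semitones. They differ by 7.

No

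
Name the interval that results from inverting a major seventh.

minor second

Inverted interval numbers add to nine, so a seventh pairs with a second (7 + 2 = 9).
Quality inverts too: major becomes minor. That makes the inversion a minor second.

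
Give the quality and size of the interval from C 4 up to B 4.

C to B spans seven letter names (C-D-E-F-G-A-B), so the interval is some kind of seventh.
Counting semitones, C4→B4 is 11, which is the major seventh.

M7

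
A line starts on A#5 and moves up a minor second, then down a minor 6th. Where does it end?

D#5

Up a minor second from A#5: B5 (1 semitone up).
A minor sixth down from B5 is D#5.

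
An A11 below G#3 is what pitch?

Counting four letter names plus an octave down from G lands on D.
An augmented eleventh is 18 semitones; 18 semitones down from G#3 gives D2.

D2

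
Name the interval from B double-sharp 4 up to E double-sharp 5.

B to E spans four letter names (B-C-D-E), so the interval is some kind of fourth.
Counting semitones, B##4→E##5 is 5, which is the perfect fourth.

perfect 4th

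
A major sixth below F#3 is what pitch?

A2

Counting six letter names down from F lands on A.
A major sixth is 9 semitones; 9 semitones down from F#3 gives A2.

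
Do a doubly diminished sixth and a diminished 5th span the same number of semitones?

Yes

A doubly diminished sixth spans 6 semitones, and a diminished fifth also spans 6 semitones — they're enharmonic.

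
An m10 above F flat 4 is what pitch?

A double-flat 5

Counting three letter names plus an octave up from F lands on A.
Moving 15 semitones up from Fb4 (the size of a minor tenth) reaches Abb5.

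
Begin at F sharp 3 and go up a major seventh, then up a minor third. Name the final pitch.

Up a major seventh from F#3: E#4 (11 semitones up).
Up a minor third from E#4: G#4 (3 semitones up).

G sharp 4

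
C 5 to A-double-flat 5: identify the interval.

C to A spans six letter names (C-D-E-F-G-A), so the interval is some kind of sixth.
C5 to Abb5 spans 7 semitones — two semitones narrower than the major sixth (9) — giving a diminished sixth.

diminished 6th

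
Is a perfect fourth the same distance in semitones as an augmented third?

Yes

A perfect fourth = 5 semitones = an augmented third; enharmonically equal.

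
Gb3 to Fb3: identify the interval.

Descending from Gb3 to Fb3 is the same interval as ascending Fb3 to Gb3.
F to G spans two letter names (F-G): a second.
Counting semitones, Fb3→Gb3 is 2, which is the major second.

major 2nd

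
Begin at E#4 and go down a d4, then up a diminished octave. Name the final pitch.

E#4 down a diminished fourth → B##3 (4 semitones).
A diminished octave up from B##3 is B#4.

B#4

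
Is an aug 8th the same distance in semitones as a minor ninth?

An augmented octave spans 13 semitones, and a minor ninth also spans 13 semitones — they're enharmonic.

Yes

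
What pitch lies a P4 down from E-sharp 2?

Counting four letter names down from E lands on B.
A perfect fourth is 5 semitones; 5 semitones down from E#2 gives B#1.

B-sharp 1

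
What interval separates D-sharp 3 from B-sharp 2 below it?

Descending from D#3 to B#2 is the same interval as ascending B#2 to D#3.
B to D spans three letter names (B-C-D) — that makes it a third of some quality.
A major third would be 4 semitones, but B#2 to D#3 is 3 — one semitone narrower, making it a minor third.

minor 3rd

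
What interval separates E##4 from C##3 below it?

Descending from E##4 to C##3 is the same interval as ascending C##3 to E##4.
C to E spans three letter names (C-D-E), plus an octave: a tenth.
Counting semitones, C##3→E##4 is 16, which is the major tenth.
(Equivalently, a compound major third: a major third plus an octave.)

M10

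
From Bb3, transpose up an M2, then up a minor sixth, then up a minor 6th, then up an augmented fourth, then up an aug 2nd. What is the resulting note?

C#6

A major second up from Bb3 is C4.
A minor sixth up from C4 is Ab4.
Ab4 up a minor sixth → Fb5 (8 semitones).
Up an augmented fourth from Fb5: Bb5 (6 semitones up).
Bb5 up an augmented second → C#6 (3 semitones).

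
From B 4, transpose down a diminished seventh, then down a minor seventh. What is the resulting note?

A diminished seventh down from B4 is C##4.
Down a minor seventh from C##4: D##3 (10 semitones down).

D double-sharp 3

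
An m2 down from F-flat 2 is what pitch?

E-flat 2

Two letter names down from F: E.
Moving 1 semitone down from Fb2 (the size of a minor second) reaches Eb2.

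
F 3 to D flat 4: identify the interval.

m6

F to D spans six letter names (F-G-A-B-C-D): a sixth.
A major sixth would be 9 semitones, but F3 to Db4 is 8 — one semitone narrower, making it a minor sixth.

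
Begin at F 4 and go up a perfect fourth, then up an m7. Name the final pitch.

F4 up a perfect fourth → Bb4 (5 semitones).
Bb4 up a minor seventh → Ab5 (10 semitones).

A flat 5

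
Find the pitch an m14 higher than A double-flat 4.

G double-flat 6

Counting seven letter names plus an octave up from A lands on G.
Moving 22 semitones up from Abb4 (the size of a minor fourteenth) reaches Gbb6.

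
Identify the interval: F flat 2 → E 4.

F to E spans seven letter names (F-G-A-B-C-D-E), plus an octave — that makes it a fourteenth of some quality.
A major fourteenth would be 23 semitones; Fb2 to E4 is 24, one semitone wider, so the interval is augmented.
(Equivalently, a compound augmented seventh: an augmented seventh plus an octave.)

augmented fourteenth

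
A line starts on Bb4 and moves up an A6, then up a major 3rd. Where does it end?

An augmented sixth up from Bb4 is G#5.
A major third up from G#5 is B#5.

B#5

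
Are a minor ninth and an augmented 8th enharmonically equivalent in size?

A minor ninth spans 13 semitones, and an augmented octave also spans 13 semitones — they're enharmonic.

Yes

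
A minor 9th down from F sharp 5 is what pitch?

E sharp 4

Two letters down from F (plus an octave) reaches E.
A minor ninth is 13 semitones; 13 semitones down from F#5 gives E#4.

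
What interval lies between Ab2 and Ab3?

A to A is the same letter name, plus an octave, so the interval is some kind of octave.
Ab2 to Ab3 is 12 semitones, matching the perfect octave exactly, so the quality is perfect.

P8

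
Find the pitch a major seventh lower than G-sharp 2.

Counting seven letter names down from G lands on A.
A major seventh is 11 semitones; 11 semitones down from G#2 gives A1.

A 1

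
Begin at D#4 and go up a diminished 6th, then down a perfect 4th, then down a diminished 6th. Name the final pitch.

Up a diminished sixth from D#4: Bb4 (7 semitones up).
Bb4 down a perfect fourth → F4 (5 semitones).
F4 down a diminished sixth → A#3 (7 semitones).

A#3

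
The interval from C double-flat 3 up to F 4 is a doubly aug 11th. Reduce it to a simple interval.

AA4

Take out an octave (7 from the number): 11 − 7 = 4.
That makes a doubly augmented eleventh a compound doubly augmented fourth — an octave plus a doubly augmented fourth.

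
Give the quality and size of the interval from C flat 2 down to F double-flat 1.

augmented fifth

Descending from Cb2 to Fbb1 is the same interval as ascending Fbb1 to Cb2.
F to C spans five letter names (F-G-A-B-C): a fifth.
The perfect fifth is 7 semitones; here we have 8, one semitone wider: augmented.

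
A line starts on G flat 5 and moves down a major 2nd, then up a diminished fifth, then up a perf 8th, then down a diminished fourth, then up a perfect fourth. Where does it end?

C flat 7

A major second down from Gb5 is Fb5.
A diminished fifth up from Fb5 is Cbb6.
Cbb6 up a perfect octave → Cbb7 (12 semitones).
Down a diminished fourth from Cbb7: Gb6 (4 semitones down).
A perfect fourth up from Gb6 is Cb7.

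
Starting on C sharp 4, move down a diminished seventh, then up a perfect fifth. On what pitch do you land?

A double-sharp 3

Down a diminished seventh from C#4: D##3 (9 semitones down).
Up a perfect fifth from D##3: A##3 (7 semitones up).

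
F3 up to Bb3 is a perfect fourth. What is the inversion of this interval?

perfect 5th

Interval numbers invert to sum to nine: 4 + 5 = 9, so a fourth inverts to a fifth.
And perfect stays perfect under inversion, so we get a perfect fifth.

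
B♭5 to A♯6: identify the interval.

augmented 7th

B to A spans seven letter names (B-C-D-E-F-G-A), so the interval is some kind of seventh.
The major seventh is 11 semitones; here we have 12, one semitone wider: augmented.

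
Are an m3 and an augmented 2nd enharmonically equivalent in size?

Yes

Both span 3 semitones: a minor third and an augmented second are the same chromatic distance.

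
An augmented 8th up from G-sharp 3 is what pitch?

For an octave the letter name doesn't change: still G, an octave up.
An augmented octave spans 13 semitones, so from G#3 the target pitch is G##4.

G-double-sharp 4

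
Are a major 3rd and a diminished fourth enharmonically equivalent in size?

Yes

A major third = 4 semitones = a diminished fourth; enharmonically equal.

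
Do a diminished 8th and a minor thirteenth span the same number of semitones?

No

A diminished octave is 11 semitones but a minor thirteenth is 20 semitones — different sizes.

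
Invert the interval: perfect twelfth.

First reduce the compound perfect twelfth to its simple form, a perfect fifth.
Inverted interval numbers add to nine, so a fifth pairs with a fourth (5 + 4 = 9).
Quality inverts too: perfect stays perfect. That makes the inversion a perfect fourth.

perfect fourth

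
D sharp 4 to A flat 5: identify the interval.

D to A spans five letter names (D-E-F-G-A), plus an octave: a twelfth.
D#4 to Ab5 spans 17 semitones — two semitones narrower than the perfect twelfth (19) — giving a doubly diminished twelfth.
(Equivalently, a compound doubly diminished fifth: a doubly diminished fifth plus an octave.)

doubly diminished twelfth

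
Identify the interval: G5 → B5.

M3

G to B spans three letter names (G-A-B), so the interval is some kind of third.
G5 to B5 is 4 semitones, matching the major third exactly, so the quality is major.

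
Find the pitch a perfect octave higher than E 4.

For an octave the letter name doesn't change: still E, an octave up.
Moving 12 semitones up from E4 (the size of a perfect octave) reaches E5.

E 5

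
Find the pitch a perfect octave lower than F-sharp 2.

An octave keeps the letter name F, an octave down from F.
A perfect octave spans 12 semitones, so from F#2 the target pitch is F#1.

F-sharp 1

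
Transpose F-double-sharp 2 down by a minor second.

E-double-sharp 2

The second takes the letter from F down to E.
Moving 1 semitone down from F##2 (the size of a minor second) reaches E##2.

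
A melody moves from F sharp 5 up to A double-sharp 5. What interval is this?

A3

F to A spans three letter names (F-G-A): a third.
The major third is 4 semitones; here we have 5, one semitone wider: augmented.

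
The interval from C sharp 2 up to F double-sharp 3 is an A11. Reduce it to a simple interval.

Take out an octave (7 from the number): 11 − 7 = 4.
So an augmented eleventh is an octave plus an augmented fourth. The quality is unchanged.

A4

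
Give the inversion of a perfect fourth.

The rule of nine gives the new number: 9 − 4 = 5, so a fourth becomes a fifth.
The quality also flips — perfect stays perfect — giving a perfect fifth.

perfect 5th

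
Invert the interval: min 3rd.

The rule of nine gives the new number: 9 − 3 = 6, so a third becomes a sixth.
And minor becomes major under inversion, so we get a major sixth.

major sixth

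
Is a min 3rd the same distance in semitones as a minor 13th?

3 semitones (minor third) vs 20 semitones (minor thirteenth): not equal.

No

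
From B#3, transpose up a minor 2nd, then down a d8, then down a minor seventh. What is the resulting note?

D##2

Up a minor second from B#3: C#4 (1 semitone up).
A diminished octave down from C#4 is C##3.
Down a minor seventh from C##3: D##2 (10 semitones down).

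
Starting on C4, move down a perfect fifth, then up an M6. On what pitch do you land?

C4 down a perfect fifth → F3 (7 semitones).
Up a major sixth from F3: D4 (9 semitones up).

D4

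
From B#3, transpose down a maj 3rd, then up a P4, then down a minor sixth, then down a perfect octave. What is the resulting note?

E#2

Down a major third from B#3: G#3 (4 semitones down).
Up a perfect fourth from G#3: C#4 (5 semitones up).
A minor sixth down from C#4 is E#3.
A perfect octave down from E#3 is E#2.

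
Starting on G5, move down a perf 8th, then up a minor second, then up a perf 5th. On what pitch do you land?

Eb5

A perfect octave down from G5 is G4.
A minor second up from G4 is Ab4.
Ab4 up a perfect fifth → Eb5 (7 semitones).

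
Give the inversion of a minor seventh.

Inverted interval numbers add to nine, so a seventh pairs with a second (7 + 2 = 9).
The quality also flips — minor becomes major — giving a major second.

major second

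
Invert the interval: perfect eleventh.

First reduce the compound perfect eleventh to its simple form, a perfect fourth.
The rule of nine gives the new number: 9 − 4 = 5, so a fourth becomes a fifth.
Quality inverts too: perfect stays perfect. That makes the inversion a perfect fifth.

P5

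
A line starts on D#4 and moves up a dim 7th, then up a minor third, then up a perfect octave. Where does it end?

Up a diminished seventh from D#4: C5 (9 semitones up).
Up a minor third from C5: Eb5 (3 semitones up).
A perfect octave up from Eb5 is Eb6.

Eb6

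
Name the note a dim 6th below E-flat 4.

G-sharp 3

Six letter names down from E: G.
A diminished sixth is 7 semitones; 7 semitones down from Eb4 gives G#3.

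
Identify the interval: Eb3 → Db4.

E to D spans seven letter names (E-F-G-A-B-C-D), so the interval is some kind of seventh.
Eb3 to Db4 is 10 semitones, a half step short of the major seventh (11), so this is minor.

m7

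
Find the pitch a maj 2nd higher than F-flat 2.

Counting two letter names up from F lands on G.
Moving 2 semitones up from Fb2 (the size of a major second) reaches Gb2.

G-flat 2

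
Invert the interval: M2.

Inverted interval numbers add to nine, so a second pairs with a seventh (2 + 7 = 9).
The quality also flips — major becomes minor — giving a minor seventh.

m7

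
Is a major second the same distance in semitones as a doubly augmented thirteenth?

2 semitones (major second) vs 23 semitones (doubly augmented thirteenth): not equal.

No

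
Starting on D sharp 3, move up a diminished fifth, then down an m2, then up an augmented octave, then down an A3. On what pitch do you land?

E 4

D#3 up a diminished fifth → A3 (6 semitones).
A minor second down from A3 is G#3.
Up an augmented octave from G#3: G##4 (13 semitones up).
G##4 down an augmented third → E4 (5 semitones).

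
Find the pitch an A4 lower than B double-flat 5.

The fourth takes the letter from B down to F.
An augmented fourth spans 6 semitones, so from Bbb5 the target pitch is Fbb5.

F double-flat 5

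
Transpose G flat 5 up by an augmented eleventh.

C 7

Counting four letter names plus an octave up from G lands on C.
Moving 18 semitones up from Gb5 (the size of an augmented eleventh) reaches C7.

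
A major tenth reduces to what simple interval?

Each octave removed subtracts seven from the number: 10 − 7 = 3.
So a major tenth is an octave plus a major third. The quality is unchanged.

major third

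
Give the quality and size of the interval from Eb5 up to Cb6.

E to C spans six letter names (E-F-G-A-B-C) — that makes it a sixth of some quality.
Eb5 to Cb6 is 8 semitones, a half step short of the major sixth (9), so this is minor.

minor 6th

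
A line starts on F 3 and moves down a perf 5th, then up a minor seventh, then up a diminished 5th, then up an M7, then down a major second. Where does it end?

F3 down a perfect fifth → Bb2 (7 semitones).
Bb2 up a minor seventh → Ab3 (10 semitones).
A diminished fifth up from Ab3 is Ebb4.
Up a major seventh from Ebb4: Db5 (11 semitones up).
Down a major second from Db5: Cb5 (2 semitones down).

C flat 5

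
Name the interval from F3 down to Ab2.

major sixth

Descending from F3 to Ab2 is the same interval as ascending Ab2 to F3.
A to F spans six letter names (A-B-C-D-E-F) — that makes it a sixth of some quality.
The major sixth spans 9 semitones, and Ab2 to F3 is exactly 9 semitones — so this is a major sixth.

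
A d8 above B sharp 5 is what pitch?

An octave keeps the letter name B, an octave up from B.
A diminished octave spans 11 semitones, so from B#5 the target pitch is B6.

B 6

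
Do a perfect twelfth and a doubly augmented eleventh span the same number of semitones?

A perfect twelfth = 19 semitones = a doubly augmented eleventh; enharmonically equal.

Yes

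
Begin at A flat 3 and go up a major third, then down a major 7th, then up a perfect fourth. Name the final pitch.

G flat 3

Ab3 up a major third → C4 (4 semitones).
C4 down a major seventh → Db3 (11 semitones).
A perfect fourth up from Db3 is Gb3.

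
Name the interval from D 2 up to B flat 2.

D to B spans six letter names (D-E-F-G-A-B): a sixth.
At 8 semitones, D2→Bb2 falls one short of a major sixth: minor.

minor sixth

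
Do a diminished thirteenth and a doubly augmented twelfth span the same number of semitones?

A diminished thirteenth is 19 semitones but a doubly augmented twelfth is 21 semitones — different sizes.

No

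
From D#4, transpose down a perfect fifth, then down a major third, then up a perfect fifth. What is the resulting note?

A perfect fifth down from D#4 is G#3.
Down a major third from G#3: E3 (4 semitones down).
Up a perfect fifth from E3: B3 (7 semitones up).

B3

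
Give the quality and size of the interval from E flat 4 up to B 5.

augmented twelfth

E to B spans five letter names (E-F-G-A-B), plus an octave — that makes it a twelfth of some quality.
A perfect twelfth would be 19 semitones; Eb4 to B5 is 20, one semitone wider, so the interval is augmented.
(Equivalently, a compound augmented fifth: an augmented fifth plus an octave.)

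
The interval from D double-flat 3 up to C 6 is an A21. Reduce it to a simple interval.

A7

Subtracting seven from the interval number removes an octave: 21 − 14 = 7.
So an augmented twenty-first is 2 octaves plus an augmented seventh. The quality is unchanged.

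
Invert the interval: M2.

minor seventh

Interval numbers invert to sum to nine: 2 + 7 = 9, so a second inverts to a seventh.
And major becomes minor under inversion, so we get a minor seventh.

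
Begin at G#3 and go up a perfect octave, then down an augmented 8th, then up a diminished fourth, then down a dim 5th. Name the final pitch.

G#3 up a perfect octave → G#4 (12 semitones).
G#4 down an augmented octave → G3 (13 semitones).
G3 up a diminished fourth → Cb4 (4 semitones).
A diminished fifth down from Cb4 is F3.

F3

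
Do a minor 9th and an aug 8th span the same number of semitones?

Yes

A minor ninth = 13 semitones = an augmented octave; enharmonically equal.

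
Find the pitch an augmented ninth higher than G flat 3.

A 4

The ninth's letter: G up two letter names plus an octave → A.
Moving 15 semitones up from Gb3 (the size of an augmented ninth) reaches A4.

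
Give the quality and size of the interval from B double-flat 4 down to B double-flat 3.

perfect octave

Descending from Bbb4 to Bbb3 is the same interval as ascending Bbb3 to Bbb4.
B to B is the same letter name, plus an octave — that makes it an octave of some quality.
Bbb3 to Bbb4 is 12 semitones, matching the perfect octave exactly, so the quality is perfect.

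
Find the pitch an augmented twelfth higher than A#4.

Counting five letter names plus an octave up from A lands on E.
An augmented twelfth spans 20 semitones, so from A#4 the target pitch is E##6.

E##6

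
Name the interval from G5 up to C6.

G to C spans four letter names (G-A-B-C), so the interval is some kind of fourth.
The perfect fourth spans 5 semitones, and G5 to C6 is exactly 5 semitones — so this is a perfect fourth.

P4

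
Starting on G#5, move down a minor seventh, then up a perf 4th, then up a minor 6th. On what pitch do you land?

Down a minor seventh from G#5: A#4 (10 semitones down).
A#4 up a perfect fourth → D#5 (5 semitones).
A minor sixth up from D#5 is B5.

B5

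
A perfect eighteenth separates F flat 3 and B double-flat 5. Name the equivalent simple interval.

perfect 4th

Take out 2 octaves (14 from the number): 18 − 14 = 4.
So a perfect eighteenth is 2 octaves plus a perfect fourth. The quality is unchanged.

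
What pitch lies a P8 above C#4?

The letter stays C (same as the start), shifted an octave up.
A perfect octave spans 12 semitones, so from C#4 the target pitch is C#5.

C#5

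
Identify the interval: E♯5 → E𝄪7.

E to E is the same letter name, plus 2 octaves, so the interval is some kind of fifteenth.
A perfect fifteenth would be 24 semitones; E#5 to E##7 is 25, one semitone wider, so the interval is augmented.
(Equivalently, a compound augmented octave: an augmented octave plus an octave.)

A15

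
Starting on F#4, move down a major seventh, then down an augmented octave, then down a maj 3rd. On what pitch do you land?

Down a major seventh from F#4: G3 (11 semitones down).
G3 down an augmented octave → Gb2 (13 semitones).
Gb2 down a major third → Ebb2 (4 semitones).

Ebb2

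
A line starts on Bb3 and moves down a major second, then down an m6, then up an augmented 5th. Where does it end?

G#3

Bb3 down a major second → Ab3 (2 semitones).
A minor sixth down from Ab3 is C3.
An augmented fifth up from C3 is G#3.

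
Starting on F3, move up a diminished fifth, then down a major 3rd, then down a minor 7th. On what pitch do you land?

Bbb2

A diminished fifth up from F3 is Cb4.
Down a major third from Cb4: Abb3 (4 semitones down).
Down a minor seventh from Abb3: Bbb2 (10 semitones down).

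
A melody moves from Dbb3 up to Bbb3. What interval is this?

D to B spans six letter names (D-E-F-G-A-B): a sixth.
Dbb3 to Bbb3 is 9 semitones, matching the major sixth exactly, so the quality is major.

major 6th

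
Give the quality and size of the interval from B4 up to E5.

B to E spans four letter names (B-C-D-E), so the interval is some kind of fourth.
B4 to E5 is 5 semitones, matching the perfect fourth exactly, so the quality is perfect.

P4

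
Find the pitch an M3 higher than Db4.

The third takes the letter from D up to F.
A major third is 4 semitones; 4 semitones up from Db4 gives F4.

F4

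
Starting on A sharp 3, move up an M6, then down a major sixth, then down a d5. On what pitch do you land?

D double-sharp 3

A#3 up a major sixth → F##4 (9 semitones).
A major sixth down from F##4 is A#3.
A diminished fifth down from A#3 is D##3.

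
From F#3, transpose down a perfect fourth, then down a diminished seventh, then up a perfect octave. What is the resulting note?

D##3

F#3 down a perfect fourth → C#3 (5 semitones).
A diminished seventh down from C#3 is D##2.
D##2 up a perfect octave → D##3 (12 semitones).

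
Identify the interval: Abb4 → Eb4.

diminished fourth

Descending from Abb4 to Eb4 is the same interval as ascending Eb4 to Abb4.
E to A spans four letter names (E-F-G-A): a fourth.
A perfect fourth would be 5 semitones; Eb4 to Abb4 is 4, one semitone narrower, so the interval is diminished.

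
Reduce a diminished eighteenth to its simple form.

d4

Subtracting seven from the interval number removes an octave: 18 − 14 = 4.
Quality carries through unchanged, so the simple form is a diminished fourth.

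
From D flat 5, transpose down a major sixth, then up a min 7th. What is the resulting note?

E double-flat 5

Db5 down a major sixth → Fb4 (9 semitones).
Up a minor seventh from Fb4: Ebb5 (10 semitones up).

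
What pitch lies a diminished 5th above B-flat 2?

Counting five letter names up from B lands on F.
A diminished fifth is 6 semitones; 6 semitones up from Bb2 gives Fb3.

F-flat 3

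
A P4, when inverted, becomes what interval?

The rule of nine gives the new number: 9 − 4 = 5, so a fourth becomes a fifth.
Quality inverts too: perfect stays perfect. That makes the inversion a perfect fifth.

perfect 5th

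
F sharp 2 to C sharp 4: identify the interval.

F to C spans five letter names (F-G-A-B-C), plus an octave: a twelfth.
Counting semitones, F#2→C#4 is 19, which is the perfect twelfth.
(Equivalently, a compound perfect fifth: a perfect fifth plus an octave.)

perfect 12th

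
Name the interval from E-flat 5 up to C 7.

major thirteenth

E to C spans six letter names (E-F-G-A-B-C), plus an octave: a thirteenth.
The major thirteenth spans 21 semitones, and Eb5 to C7 is exactly 21 semitones — so this is a major thirteenth.
(Equivalently, a compound major sixth: a major sixth plus an octave.)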